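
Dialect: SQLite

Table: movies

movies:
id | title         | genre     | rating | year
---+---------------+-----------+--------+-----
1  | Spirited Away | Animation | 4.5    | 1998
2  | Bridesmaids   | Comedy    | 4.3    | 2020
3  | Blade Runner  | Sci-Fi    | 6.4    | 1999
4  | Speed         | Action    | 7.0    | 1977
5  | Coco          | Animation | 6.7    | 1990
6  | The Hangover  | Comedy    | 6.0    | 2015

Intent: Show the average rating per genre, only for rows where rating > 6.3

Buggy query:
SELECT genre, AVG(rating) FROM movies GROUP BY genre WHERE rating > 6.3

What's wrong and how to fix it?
Bug: Row-level WHERE must come before GROUP BY in the clause order

Fix: Place WHERE between FROM and GROUP BY

Corrected query:
SELECT genre, AVG(rating) FROM movies WHERE rating > 6.3 GROUP BY genre

Result:
genre     | AVG(rating)
----------+------------
Action    | 7          
Animation | 6.7        
Sci-Fi    | 6.4        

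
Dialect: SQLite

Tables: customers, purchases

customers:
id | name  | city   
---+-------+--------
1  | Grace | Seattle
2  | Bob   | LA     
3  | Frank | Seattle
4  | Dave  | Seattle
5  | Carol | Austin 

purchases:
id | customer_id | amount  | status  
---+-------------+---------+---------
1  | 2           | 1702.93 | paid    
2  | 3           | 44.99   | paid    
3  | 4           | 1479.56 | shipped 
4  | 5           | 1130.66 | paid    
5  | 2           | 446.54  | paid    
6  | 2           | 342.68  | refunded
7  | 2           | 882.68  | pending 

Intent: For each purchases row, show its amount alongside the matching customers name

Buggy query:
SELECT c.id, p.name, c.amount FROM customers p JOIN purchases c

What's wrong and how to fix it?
Bug: JOIN with no ON clause produces a cartesian product; every purchases row pairs with every customers row

Fix: Specify the join condition linking the foreign key to the parent id

Corrected query:
SELECT c.id, p.name, c.amount FROM customers p JOIN purchases c ON c.customer_id = p.id

Result:
id | name  | amount 
---+-------+--------
1  | Bob   | 1702.93
2  | Frank | 44.99  
3  | Dave  | 1479.56
4  | Carol | 1130.66
5  | Bob   | 446.54 
6  | Bob   | 342.68 
7  | Bob   | 882.68 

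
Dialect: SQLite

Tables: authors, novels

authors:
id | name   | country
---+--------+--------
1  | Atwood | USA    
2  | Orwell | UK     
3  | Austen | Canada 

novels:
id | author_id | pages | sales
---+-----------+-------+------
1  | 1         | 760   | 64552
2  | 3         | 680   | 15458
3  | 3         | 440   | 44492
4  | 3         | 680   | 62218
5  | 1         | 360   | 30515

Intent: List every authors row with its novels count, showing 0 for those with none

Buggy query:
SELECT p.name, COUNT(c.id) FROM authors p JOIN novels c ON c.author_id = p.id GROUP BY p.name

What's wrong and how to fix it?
Bug: INNER JOIN drops authors rows that have no matching novels rows

Fix: Use LEFT JOIN so parents without children still appear (COUNT(c.id) gives 0)

Corrected query:
SELECT p.name, COUNT(c.id) FROM authors p LEFT JOIN novels c ON c.author_id = p.id GROUP BY p.name

Result:
name   | COUNT(c.id)
-------+------------
Atwood | 2          
Austen | 3          
Orwell | 0          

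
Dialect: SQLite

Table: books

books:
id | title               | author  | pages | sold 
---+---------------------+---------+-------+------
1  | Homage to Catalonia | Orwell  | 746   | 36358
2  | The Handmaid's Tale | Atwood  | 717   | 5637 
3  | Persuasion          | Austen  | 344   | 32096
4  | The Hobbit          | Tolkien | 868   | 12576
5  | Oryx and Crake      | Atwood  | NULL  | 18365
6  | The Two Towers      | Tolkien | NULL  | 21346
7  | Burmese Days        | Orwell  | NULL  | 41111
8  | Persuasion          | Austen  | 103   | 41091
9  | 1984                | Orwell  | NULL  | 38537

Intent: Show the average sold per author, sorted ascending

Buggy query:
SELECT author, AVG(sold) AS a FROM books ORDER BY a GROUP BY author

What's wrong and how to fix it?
Bug: ORDER BY appears before GROUP BY; SQL clause order requires GROUP BY first

Fix: Reorder: SELECT … FROM … GROUP BY … ORDER BY …

Corrected query:
SELECT author, AVG(sold) AS a FROM books GROUP BY author ORDER BY a

Result:
author  | a           
--------+-------------
Atwood  | 12001       
Tolkien | 16961       
Austen  | 36593.5     
Orwell  | 38668.666667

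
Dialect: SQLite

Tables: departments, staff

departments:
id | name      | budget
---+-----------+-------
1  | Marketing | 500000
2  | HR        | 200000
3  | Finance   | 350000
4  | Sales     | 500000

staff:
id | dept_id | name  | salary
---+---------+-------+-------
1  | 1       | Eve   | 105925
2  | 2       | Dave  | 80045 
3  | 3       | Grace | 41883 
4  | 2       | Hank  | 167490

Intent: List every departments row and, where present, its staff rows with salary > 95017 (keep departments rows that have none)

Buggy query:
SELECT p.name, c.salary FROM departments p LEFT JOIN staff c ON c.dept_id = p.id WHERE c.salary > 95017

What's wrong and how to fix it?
Bug: A WHERE condition on the right-hand table after LEFT JOIN drops unmatched parents

Fix: Put 'c.salary > 95017' in the JOIN's ON clause instead of WHERE

Corrected query:
SELECT p.name, c.salary FROM departments p LEFT JOIN staff c ON c.dept_id = p.id AND c.salary > 95017

Result:
name      | salary
----------+-------
Marketing | 105925
HR        | 167490
Finance   | NULL  
Sales     | NULL  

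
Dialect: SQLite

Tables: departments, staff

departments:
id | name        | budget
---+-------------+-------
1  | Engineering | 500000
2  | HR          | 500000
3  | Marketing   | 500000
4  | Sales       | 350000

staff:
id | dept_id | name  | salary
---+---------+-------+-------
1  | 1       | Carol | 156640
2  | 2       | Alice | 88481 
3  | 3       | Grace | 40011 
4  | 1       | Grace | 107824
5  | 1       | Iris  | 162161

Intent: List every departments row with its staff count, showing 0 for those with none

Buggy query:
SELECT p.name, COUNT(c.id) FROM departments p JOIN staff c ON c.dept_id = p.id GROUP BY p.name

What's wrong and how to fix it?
Bug: An inner join excludes parents with zero children

Fix: Use LEFT JOIN so parents without children still appear (COUNT(c.id) gives 0)

Corrected query:
SELECT p.name, COUNT(c.id) FROM departments p LEFT JOIN staff c ON c.dept_id = p.id GROUP BY p.name

Result:
name        | COUNT(c.id)
------------+------------
Engineering | 3          
HR          | 1          
Marketing   | 1          
Sales       | 0          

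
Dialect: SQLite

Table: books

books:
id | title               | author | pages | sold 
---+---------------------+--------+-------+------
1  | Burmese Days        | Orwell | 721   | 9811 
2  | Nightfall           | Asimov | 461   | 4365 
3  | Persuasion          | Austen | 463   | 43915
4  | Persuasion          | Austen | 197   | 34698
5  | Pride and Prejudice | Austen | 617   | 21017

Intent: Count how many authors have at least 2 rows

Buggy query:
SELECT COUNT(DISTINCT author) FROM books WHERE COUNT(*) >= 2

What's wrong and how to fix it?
Bug: COUNT(*) cannot appear in WHERE; the per-group count doesn't exist yet

Fix: Use a subquery that GROUPs and filters with HAVING, then count its rows

Corrected query:
SELECT COUNT(*) FROM (SELECT author FROM books GROUP BY author HAVING COUNT(*) >= 2)

Result:
COUNT(*)
--------
1       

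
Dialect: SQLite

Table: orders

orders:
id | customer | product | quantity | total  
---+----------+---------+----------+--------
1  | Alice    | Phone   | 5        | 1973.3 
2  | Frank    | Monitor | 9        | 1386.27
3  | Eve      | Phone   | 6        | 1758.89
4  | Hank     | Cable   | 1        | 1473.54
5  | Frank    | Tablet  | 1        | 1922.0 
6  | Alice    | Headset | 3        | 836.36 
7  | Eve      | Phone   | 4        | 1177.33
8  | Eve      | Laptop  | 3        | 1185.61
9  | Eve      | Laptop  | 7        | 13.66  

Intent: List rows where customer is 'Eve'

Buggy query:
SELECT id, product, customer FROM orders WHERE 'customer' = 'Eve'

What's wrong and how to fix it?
Bug: Single quotes denote string literals in SQL; the column name is being compared as a constant string

Fix: Reference the column as customer without single quotes

Corrected query:
SELECT id, product, customer FROM orders WHERE customer = 'Eve'

Result:
id | product | customer
---+---------+---------
3  | Phone   | Eve     
7  | Phone   | Eve     
8  | Laptop  | Eve     
9  | Laptop  | Eve     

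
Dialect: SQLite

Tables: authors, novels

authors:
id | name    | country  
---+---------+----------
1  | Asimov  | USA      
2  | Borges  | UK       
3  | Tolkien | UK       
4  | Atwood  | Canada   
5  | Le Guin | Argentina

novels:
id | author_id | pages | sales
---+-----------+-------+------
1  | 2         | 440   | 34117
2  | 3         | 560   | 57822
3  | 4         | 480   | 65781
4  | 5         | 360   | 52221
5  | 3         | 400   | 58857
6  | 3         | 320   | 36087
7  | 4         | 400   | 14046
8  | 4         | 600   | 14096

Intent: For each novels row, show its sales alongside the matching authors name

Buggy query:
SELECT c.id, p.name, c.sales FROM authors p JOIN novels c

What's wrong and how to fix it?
Bug: Missing join condition: each novels row is matched to all authors rows instead of just its own

Fix: Add ON c.author_id = p.id to the JOIN

Corrected query:
SELECT c.id, p.name, c.sales FROM authors p JOIN novels c ON c.author_id = p.id

Result:
id | name    | sales
---+---------+------
1  | Borges  | 34117
2  | Tolkien | 57822
3  | Atwood  | 65781
4  | Le Guin | 52221
5  | Tolkien | 58857
6  | Tolkien | 36087
7  | Atwood  | 14046
8  | Atwood  | 14096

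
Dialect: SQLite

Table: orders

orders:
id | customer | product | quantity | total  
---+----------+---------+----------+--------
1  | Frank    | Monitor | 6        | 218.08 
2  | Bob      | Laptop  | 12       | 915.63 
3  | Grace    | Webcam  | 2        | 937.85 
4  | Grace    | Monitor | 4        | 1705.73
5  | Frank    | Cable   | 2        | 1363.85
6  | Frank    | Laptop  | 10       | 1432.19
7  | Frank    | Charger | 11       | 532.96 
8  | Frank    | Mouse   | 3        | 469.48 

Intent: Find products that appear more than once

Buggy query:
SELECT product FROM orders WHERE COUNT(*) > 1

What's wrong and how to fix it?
Bug: WHERE can't reference COUNT(*); aggregates are computed after WHERE

Fix: GROUP BY product, then filter groups with HAVING COUNT(*) > 1

Corrected query:
SELECT product FROM orders GROUP BY product HAVING COUNT(*) > 1

Result:
product
-------
Laptop 
Monitor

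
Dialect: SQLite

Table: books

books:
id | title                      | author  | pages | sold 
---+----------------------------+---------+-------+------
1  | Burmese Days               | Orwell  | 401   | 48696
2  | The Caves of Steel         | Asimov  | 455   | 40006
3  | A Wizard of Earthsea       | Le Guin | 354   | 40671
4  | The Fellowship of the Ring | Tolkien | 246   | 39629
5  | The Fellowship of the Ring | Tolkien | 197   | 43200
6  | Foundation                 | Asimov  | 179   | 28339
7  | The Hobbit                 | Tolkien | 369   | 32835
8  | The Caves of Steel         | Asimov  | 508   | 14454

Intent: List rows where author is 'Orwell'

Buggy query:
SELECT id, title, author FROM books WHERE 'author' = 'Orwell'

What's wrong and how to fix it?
Bug: 'author' in single quotes is a string literal, not the column; the comparison is literal-vs-literal and never true

Fix: Reference the column as author without single quotes

Corrected query:
SELECT id, title, author FROM books WHERE author = 'Orwell'

Result:
id | title        | author
---+--------------+-------
1  | Burmese Days | Orwell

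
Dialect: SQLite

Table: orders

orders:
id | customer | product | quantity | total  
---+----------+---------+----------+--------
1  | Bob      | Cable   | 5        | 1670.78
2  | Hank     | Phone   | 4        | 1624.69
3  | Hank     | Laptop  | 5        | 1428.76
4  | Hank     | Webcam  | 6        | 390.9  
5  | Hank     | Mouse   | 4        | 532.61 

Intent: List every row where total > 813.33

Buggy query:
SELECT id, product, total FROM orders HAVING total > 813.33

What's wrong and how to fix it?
Bug: This is a non-aggregate query (no GROUP BY, no aggregates), so in SQLite the HAVING clause is invalid here; a row-level condition belongs in WHERE

Fix: Replace HAVING with WHERE since the condition applies to individual rows

Corrected query:
SELECT id, product, total FROM orders WHERE total > 813.33

Result:
id | product | total  
---+---------+--------
1  | Cable   | 1670.78
2  | Phone   | 1624.69
3  | Laptop  | 1428.76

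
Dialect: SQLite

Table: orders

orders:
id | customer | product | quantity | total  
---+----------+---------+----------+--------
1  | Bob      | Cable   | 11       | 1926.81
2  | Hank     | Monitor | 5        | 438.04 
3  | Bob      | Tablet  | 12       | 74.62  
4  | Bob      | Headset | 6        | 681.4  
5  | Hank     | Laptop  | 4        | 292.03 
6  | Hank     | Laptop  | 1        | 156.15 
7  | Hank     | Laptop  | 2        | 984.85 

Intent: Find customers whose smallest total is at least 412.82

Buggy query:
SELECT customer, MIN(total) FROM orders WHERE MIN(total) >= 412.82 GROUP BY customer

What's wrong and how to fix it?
Bug: MIN() in WHERE is a misuse of aggregate

Fix: Replace WHERE with HAVING after the GROUP BY

Corrected query:
SELECT customer, MIN(total) FROM orders GROUP BY customer HAVING MIN(total) >= 412.82

Result:
(no rows)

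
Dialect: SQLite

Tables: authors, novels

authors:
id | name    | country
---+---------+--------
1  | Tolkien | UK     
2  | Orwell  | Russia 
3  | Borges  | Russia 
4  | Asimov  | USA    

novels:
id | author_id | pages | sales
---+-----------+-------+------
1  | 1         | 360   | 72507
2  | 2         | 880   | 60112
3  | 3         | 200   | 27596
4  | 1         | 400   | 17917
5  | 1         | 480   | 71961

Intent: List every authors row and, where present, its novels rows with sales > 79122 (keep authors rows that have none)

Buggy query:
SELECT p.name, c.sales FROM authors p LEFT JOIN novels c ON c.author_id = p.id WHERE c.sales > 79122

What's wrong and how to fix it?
Bug: Filtering c.sales in WHERE discards the NULL rows produced by LEFT JOIN, turning it into an inner join

Fix: Move the right-table condition into the ON clause so unmatched parents are kept

Corrected query:
SELECT p.name, c.sales FROM authors p LEFT JOIN novels c ON c.author_id = p.id AND c.sales > 79122

Result:
name    | sales
--------+------
Tolkien | NULL 
Orwell  | NULL 
Borges  | NULL 
Asimov  | NULL 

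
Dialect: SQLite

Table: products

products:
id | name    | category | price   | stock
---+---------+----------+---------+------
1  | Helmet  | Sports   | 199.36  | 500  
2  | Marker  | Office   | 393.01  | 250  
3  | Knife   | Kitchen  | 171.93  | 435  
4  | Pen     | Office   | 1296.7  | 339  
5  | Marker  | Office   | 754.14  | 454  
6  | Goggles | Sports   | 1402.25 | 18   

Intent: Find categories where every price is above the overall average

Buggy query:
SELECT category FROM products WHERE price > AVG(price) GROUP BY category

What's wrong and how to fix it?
Bug: WHERE evaluates per row before aggregation, so AVG() is unavailable

Fix: Compute the overall average in a scalar subquery and compare each group's MIN against it in HAVING

Corrected query:
SELECT category FROM products GROUP BY category HAVING MIN(price) > (SELECT AVG(price) FROM products)

Result:
(no rows)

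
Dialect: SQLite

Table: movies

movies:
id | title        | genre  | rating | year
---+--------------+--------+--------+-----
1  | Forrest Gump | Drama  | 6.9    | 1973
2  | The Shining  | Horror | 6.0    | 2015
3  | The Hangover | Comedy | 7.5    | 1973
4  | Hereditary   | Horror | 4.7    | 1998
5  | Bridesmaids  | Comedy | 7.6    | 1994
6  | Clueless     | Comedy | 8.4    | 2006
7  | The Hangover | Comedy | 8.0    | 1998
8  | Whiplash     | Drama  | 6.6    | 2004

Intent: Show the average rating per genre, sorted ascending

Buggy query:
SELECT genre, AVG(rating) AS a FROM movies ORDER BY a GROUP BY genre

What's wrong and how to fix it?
Bug: ORDER BY appears before GROUP BY; SQL clause order requires GROUP BY first

Fix: Move ORDER BY to the end, after GROUP BY

Corrected query:
SELECT genre, AVG(rating) AS a FROM movies GROUP BY genre ORDER BY a

Result:
genre  | a    
-------+------
Horror | 5.35 
Drama  | 6.75 
Comedy | 7.875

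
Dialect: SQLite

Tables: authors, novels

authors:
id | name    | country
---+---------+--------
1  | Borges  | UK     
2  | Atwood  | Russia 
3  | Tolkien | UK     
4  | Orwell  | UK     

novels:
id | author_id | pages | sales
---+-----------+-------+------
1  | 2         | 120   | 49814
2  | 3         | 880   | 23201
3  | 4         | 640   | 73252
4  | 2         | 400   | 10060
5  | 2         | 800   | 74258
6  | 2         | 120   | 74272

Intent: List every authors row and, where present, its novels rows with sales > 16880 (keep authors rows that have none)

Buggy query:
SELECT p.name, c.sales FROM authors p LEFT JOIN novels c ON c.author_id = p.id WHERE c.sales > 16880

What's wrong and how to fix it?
Bug: A WHERE condition on the right-hand table after LEFT JOIN drops unmatched parents

Fix: Put 'c.sales > 16880' in the JOIN's ON clause instead of WHERE

Corrected query:
SELECT p.name, c.sales FROM authors p LEFT JOIN novels c ON c.author_id = p.id AND c.sales > 16880

Result:
name    | sales
--------+------
Borges  | NULL 
Atwood  | 49814
Atwood  | 74258
Atwood  | 74272
Tolkien | 23201
Orwell  | 73252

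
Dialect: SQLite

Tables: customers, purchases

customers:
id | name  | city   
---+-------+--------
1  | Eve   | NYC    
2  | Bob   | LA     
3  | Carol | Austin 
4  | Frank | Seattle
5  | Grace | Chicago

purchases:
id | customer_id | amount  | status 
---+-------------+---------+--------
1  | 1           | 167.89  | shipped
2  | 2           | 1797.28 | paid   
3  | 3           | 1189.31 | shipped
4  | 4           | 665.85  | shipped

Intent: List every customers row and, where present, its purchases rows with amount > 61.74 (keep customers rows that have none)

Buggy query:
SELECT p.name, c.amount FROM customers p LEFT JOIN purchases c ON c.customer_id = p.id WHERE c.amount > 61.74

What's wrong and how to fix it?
Bug: A WHERE condition on the right-hand table after LEFT JOIN drops unmatched parents

Fix: Move the right-table condition into the ON clause so unmatched parents are kept

Corrected query:
SELECT p.name, c.amount FROM customers p LEFT JOIN purchases c ON c.customer_id = p.id AND c.amount > 61.74

Result:
name  | amount 
------+--------
Eve   | 167.89 
Bob   | 1797.28
Carol | 1189.31
Frank | 665.85 
Grace | NULL   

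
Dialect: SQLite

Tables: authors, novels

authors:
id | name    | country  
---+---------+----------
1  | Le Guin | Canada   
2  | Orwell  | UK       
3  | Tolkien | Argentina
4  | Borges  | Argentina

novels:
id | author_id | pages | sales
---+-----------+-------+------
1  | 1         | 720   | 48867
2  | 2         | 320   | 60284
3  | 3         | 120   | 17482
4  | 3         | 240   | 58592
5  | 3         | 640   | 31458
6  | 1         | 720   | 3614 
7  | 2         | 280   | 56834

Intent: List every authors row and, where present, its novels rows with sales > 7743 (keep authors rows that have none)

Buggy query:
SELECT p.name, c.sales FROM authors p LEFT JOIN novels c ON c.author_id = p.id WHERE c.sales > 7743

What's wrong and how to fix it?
Bug: A WHERE condition on the right-hand table after LEFT JOIN drops unmatched parents

Fix: Put 'c.sales > 7743' in the JOIN's ON clause instead of WHERE

Corrected query:
SELECT p.name, c.sales FROM authors p LEFT JOIN novels c ON c.author_id = p.id AND c.sales > 7743

Result:
name    | sales
--------+------
Le Guin | 48867
Orwell  | 56834
Orwell  | 60284
Tolkien | 17482
Tolkien | 31458
Tolkien | 58592
Borges  | NULL 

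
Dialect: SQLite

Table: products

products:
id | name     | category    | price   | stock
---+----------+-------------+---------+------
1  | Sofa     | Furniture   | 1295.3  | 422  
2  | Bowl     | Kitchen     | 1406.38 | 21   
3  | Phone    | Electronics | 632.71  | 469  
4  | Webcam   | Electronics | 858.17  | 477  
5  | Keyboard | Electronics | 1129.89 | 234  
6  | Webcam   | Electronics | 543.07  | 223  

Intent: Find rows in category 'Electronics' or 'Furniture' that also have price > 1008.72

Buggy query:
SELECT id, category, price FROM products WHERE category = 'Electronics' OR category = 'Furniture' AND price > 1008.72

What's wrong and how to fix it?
Bug: Without parentheses, AND is evaluated before OR, so the price filter only applies to the 'Furniture' branch

Fix: Add parentheses around the OR so the AND applies to both alternatives

Corrected query:
SELECT id, category, price FROM products WHERE (category = 'Electronics' OR category = 'Furniture') AND price > 1008.72

Result:
id | category    | price  
---+-------------+--------
1  | Furniture   | 1295.3 
5  | Electronics | 1129.89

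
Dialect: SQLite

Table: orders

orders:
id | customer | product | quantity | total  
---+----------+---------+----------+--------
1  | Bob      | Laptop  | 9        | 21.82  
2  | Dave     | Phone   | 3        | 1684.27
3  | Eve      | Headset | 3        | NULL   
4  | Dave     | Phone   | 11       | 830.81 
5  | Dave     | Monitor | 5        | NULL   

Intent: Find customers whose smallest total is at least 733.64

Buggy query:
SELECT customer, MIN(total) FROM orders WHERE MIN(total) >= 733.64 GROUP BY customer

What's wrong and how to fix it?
Bug: Aggregates like MIN are computed per group after WHERE runs

Fix: Replace WHERE with HAVING after the GROUP BY

Corrected query:
SELECT customer, MIN(total) FROM orders GROUP BY customer HAVING MIN(total) >= 733.64

Result:
customer | MIN(total)
---------+-----------
Dave     | 830.81    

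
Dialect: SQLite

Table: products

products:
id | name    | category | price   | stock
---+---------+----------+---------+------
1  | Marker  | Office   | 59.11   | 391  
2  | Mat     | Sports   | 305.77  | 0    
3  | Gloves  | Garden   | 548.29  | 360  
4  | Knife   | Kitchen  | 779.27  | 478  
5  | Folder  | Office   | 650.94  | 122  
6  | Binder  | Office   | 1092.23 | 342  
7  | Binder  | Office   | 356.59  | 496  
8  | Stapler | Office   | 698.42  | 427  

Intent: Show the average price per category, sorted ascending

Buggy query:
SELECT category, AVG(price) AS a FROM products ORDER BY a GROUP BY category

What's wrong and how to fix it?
Bug: GROUP BY must precede ORDER BY

Fix: Reorder: SELECT … FROM … GROUP BY … ORDER BY …

Corrected query:
SELECT category, AVG(price) AS a FROM products GROUP BY category ORDER BY a

Result:
category | a      
---------+--------
Sports   | 305.77 
Garden   | 548.29 
Office   | 571.458
Kitchen  | 779.27 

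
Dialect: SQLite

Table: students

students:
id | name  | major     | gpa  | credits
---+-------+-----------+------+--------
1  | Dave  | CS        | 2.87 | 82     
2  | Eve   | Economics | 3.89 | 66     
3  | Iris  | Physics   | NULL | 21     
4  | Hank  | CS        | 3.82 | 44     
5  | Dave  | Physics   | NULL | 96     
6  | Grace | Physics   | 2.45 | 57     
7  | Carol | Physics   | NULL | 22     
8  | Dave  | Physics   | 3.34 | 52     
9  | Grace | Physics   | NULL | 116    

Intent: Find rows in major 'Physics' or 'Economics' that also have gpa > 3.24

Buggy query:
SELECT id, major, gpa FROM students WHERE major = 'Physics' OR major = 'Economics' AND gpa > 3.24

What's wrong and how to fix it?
Bug: Without parentheses, AND is evaluated before OR, so the gpa filter only applies to the 'Economics' branch

Fix: Group the OR with parentheses (or use IN), then AND the threshold

Corrected query:
SELECT id, major, gpa FROM students WHERE (major = 'Physics' OR major = 'Economics') AND gpa > 3.24

Result:
id | major     | gpa 
---+-----------+-----
2  | Economics | 3.89
8  | Physics   | 3.34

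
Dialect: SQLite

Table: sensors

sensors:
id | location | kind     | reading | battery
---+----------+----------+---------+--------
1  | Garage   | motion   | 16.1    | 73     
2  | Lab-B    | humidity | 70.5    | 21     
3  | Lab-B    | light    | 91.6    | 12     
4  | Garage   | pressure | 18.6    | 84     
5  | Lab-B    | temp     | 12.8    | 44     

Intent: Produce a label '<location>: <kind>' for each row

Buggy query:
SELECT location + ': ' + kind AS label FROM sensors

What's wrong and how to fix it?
Bug: SQLite uses || for string concatenation; + coerces text to numbers (yielding 0)

Fix: Replace + with || to concatenate text

Corrected query:
SELECT location || ': ' || kind AS label FROM sensors

Result:
label           
----------------
Garage: motion  
Lab-B: humidity 
Lab-B: light    
Garage: pressure
Lab-B: temp     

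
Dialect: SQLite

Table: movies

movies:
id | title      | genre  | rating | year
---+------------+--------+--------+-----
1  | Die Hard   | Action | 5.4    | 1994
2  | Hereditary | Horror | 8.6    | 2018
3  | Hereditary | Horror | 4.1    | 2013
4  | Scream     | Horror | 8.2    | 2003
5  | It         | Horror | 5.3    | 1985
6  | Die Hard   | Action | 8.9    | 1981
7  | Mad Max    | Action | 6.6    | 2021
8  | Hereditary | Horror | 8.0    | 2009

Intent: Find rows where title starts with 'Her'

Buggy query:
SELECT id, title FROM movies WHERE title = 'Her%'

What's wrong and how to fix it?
Bug: '=' compares the literal string including the % character; pattern matching needs LIKE

Fix: Replace '=' with LIKE so 'Her%' is treated as a pattern

Corrected query:
SELECT id, title FROM movies WHERE title LIKE 'Her%'

Result:
id | title     
---+-----------
2  | Hereditary
3  | Hereditary
8  | Hereditary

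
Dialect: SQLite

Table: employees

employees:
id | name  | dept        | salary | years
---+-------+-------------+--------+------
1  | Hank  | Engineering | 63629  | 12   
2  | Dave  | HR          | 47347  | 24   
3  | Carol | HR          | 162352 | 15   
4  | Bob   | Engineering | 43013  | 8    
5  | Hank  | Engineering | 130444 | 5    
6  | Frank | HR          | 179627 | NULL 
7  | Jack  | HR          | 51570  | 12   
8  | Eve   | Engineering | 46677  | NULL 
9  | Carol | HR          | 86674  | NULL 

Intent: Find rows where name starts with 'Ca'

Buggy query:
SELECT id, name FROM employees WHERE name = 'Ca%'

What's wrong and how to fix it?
Bug: Wildcards only work with LIKE; '=' treats '%' as a literal character

Fix: Replace '=' with LIKE so 'Ca%' is treated as a pattern

Corrected query:
SELECT id, name FROM employees WHERE name LIKE 'Ca%'

Result:
id | name 
---+------
3  | Carol
9  | Carol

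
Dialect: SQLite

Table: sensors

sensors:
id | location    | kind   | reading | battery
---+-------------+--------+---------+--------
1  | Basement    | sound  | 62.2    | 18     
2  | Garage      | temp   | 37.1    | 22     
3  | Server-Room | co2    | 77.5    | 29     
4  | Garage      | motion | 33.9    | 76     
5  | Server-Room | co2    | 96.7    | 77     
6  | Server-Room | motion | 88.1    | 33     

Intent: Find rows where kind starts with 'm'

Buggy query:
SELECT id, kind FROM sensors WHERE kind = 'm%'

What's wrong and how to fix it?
Bug: '=' compares the literal string including the % character; pattern matching needs LIKE

Fix: Replace '=' with LIKE so 'm%' is treated as a pattern

Corrected query:
SELECT id, kind FROM sensors WHERE kind LIKE 'm%'

Result:
id | kind  
---+-------
4  | motion
6  | motion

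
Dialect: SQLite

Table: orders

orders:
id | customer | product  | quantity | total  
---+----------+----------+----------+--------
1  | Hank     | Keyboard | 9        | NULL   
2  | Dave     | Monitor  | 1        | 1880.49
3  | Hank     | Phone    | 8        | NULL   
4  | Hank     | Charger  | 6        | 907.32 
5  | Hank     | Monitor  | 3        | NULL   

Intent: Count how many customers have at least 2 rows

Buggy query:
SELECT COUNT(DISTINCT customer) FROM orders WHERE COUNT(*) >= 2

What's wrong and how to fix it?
Bug: COUNT(*) cannot appear in WHERE; the per-group count doesn't exist yet

Fix: Use a subquery that GROUPs and filters with HAVING, then count its rows

Corrected query:
SELECT COUNT(*) FROM (SELECT customer FROM orders GROUP BY customer HAVING COUNT(*) >= 2)

Result:
COUNT(*)
--------
1       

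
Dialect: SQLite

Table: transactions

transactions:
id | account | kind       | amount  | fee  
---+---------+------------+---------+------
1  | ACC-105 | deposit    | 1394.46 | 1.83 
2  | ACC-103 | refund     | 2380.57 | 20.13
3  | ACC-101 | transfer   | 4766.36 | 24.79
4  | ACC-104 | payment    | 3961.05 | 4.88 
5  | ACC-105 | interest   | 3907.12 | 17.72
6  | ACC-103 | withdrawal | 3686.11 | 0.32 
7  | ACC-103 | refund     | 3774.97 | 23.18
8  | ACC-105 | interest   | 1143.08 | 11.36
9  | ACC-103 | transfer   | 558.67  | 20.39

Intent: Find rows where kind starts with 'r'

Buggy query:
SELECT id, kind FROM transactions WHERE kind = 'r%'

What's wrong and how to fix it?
Bug: '=' compares the literal string including the % character; pattern matching needs LIKE

Fix: Replace '=' with LIKE so 'r%' is treated as a pattern

Corrected query:
SELECT id, kind FROM transactions WHERE kind LIKE 'r%'

Result:
id | kind  
---+-------
2  | refund
7  | refund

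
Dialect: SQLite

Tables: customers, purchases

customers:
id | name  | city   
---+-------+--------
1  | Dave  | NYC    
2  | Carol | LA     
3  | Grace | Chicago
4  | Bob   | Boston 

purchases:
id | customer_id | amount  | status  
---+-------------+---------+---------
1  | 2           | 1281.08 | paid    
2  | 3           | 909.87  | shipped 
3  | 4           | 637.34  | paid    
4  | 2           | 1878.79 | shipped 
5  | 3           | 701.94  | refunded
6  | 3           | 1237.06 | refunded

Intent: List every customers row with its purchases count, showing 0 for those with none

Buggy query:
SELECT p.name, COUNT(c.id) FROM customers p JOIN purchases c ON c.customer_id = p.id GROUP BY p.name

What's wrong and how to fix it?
Bug: INNER JOIN drops customers rows that have no matching purchases rows

Fix: Use LEFT JOIN so parents without children still appear (COUNT(c.id) gives 0)

Corrected query:
SELECT p.name, COUNT(c.id) FROM customers p LEFT JOIN purchases c ON c.customer_id = p.id GROUP BY p.name

Result:
name  | COUNT(c.id)
------+------------
Bob   | 1          
Carol | 2          
Dave  | 0          
Grace | 3          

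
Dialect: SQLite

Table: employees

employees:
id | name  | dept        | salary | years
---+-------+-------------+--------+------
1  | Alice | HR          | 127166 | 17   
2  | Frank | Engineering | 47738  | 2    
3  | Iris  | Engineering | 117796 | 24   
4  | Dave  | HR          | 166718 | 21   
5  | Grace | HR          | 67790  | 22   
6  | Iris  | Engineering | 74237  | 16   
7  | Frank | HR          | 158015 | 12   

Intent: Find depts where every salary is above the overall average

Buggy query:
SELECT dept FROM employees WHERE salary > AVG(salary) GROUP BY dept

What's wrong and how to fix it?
Bug: WHERE evaluates per row before aggregation, so AVG() is unavailable

Fix: Use a subquery for AVG and a HAVING MIN(...) filter so the condition holds for every row in the group

Corrected query:
SELECT dept FROM employees GROUP BY dept HAVING MIN(salary) > (SELECT AVG(salary) FROM employees)

Result:
(no rows)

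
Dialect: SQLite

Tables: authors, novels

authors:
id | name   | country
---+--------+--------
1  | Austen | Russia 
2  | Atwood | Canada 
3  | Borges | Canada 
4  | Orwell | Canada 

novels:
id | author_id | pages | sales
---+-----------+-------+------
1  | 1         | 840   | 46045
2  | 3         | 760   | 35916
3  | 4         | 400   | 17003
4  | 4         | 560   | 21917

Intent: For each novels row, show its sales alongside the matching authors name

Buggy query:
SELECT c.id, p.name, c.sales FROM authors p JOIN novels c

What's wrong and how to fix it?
Bug: JOIN with no ON clause produces a cartesian product; every novels row pairs with every authors row

Fix: Add ON c.author_id = p.id to the JOIN

Corrected query:
SELECT c.id, p.name, c.sales FROM authors p JOIN novels c ON c.author_id = p.id

Result:
id | name   | sales
---+--------+------
1  | Austen | 46045
2  | Borges | 35916
3  | Orwell | 17003
4  | Orwell | 21917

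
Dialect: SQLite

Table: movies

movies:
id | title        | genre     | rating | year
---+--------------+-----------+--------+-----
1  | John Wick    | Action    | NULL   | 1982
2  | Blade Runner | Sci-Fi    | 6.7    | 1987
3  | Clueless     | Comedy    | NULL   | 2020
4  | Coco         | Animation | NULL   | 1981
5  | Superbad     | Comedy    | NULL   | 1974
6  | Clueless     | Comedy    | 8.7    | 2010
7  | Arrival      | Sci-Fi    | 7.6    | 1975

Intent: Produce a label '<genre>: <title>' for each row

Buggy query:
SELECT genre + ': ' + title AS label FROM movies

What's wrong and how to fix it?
Bug: '+' is numeric addition; on text columns SQLite converts them to 0 instead of concatenating

Fix: Use the || operator for string concatenation

Corrected query:
SELECT genre || ': ' || title AS label FROM movies

Result:
label               
--------------------
Action: John Wick   
Sci-Fi: Blade Runner
Comedy: Clueless    
Animation: Coco     
Comedy: Superbad    
Comedy: Clueless    
Sci-Fi: Arrival     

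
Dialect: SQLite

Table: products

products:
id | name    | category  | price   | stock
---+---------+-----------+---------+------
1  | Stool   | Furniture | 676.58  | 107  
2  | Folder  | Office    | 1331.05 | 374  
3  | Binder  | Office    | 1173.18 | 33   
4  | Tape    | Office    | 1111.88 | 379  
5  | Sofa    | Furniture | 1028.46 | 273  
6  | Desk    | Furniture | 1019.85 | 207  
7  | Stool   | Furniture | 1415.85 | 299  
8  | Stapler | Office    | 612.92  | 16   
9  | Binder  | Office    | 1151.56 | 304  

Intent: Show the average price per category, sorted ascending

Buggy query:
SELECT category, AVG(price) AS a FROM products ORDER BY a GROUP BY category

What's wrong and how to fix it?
Bug: GROUP BY must precede ORDER BY

Fix: Reorder: SELECT … FROM … GROUP BY … ORDER BY …

Corrected query:
SELECT category, AVG(price) AS a FROM products GROUP BY category ORDER BY a

Result:
category  | a       
----------+---------
Furniture | 1035.185
Office    | 1076.118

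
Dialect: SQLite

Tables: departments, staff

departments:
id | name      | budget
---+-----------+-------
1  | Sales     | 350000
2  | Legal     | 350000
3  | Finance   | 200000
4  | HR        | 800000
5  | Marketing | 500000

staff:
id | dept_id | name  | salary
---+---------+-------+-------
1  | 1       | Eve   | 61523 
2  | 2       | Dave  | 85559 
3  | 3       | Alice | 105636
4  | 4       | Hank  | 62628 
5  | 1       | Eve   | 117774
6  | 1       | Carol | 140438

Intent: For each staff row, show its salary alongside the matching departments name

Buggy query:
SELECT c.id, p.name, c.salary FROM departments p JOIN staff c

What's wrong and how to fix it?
Bug: JOIN with no ON clause produces a cartesian product; every staff row pairs with every departments row

Fix: Add ON c.dept_id = p.id to the JOIN

Corrected query:
SELECT c.id, p.name, c.salary FROM departments p JOIN staff c ON c.dept_id = p.id

Result:
id | name    | salary
---+---------+-------
1  | Sales   | 61523 
2  | Legal   | 85559 
3  | Finance | 105636
4  | HR      | 62628 
5  | Sales   | 117774
6  | Sales   | 140438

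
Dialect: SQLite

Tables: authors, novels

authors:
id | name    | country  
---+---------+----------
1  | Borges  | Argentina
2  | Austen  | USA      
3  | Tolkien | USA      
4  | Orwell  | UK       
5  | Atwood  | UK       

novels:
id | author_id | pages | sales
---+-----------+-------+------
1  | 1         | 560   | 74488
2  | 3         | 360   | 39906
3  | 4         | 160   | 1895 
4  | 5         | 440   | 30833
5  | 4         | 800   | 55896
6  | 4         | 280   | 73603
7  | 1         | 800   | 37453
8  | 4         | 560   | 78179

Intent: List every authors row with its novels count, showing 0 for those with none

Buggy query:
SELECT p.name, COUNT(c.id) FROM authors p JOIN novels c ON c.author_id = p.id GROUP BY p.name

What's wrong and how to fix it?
Bug: An inner join excludes parents with zero children

Fix: Switch to LEFT JOIN to retain unmatched parent rows

Corrected query:
SELECT p.name, COUNT(c.id) FROM authors p LEFT JOIN novels c ON c.author_id = p.id GROUP BY p.name

Result:
name    | COUNT(c.id)
--------+------------
Atwood  | 1          
Austen  | 0          
Borges  | 2          
Orwell  | 4          
Tolkien | 1          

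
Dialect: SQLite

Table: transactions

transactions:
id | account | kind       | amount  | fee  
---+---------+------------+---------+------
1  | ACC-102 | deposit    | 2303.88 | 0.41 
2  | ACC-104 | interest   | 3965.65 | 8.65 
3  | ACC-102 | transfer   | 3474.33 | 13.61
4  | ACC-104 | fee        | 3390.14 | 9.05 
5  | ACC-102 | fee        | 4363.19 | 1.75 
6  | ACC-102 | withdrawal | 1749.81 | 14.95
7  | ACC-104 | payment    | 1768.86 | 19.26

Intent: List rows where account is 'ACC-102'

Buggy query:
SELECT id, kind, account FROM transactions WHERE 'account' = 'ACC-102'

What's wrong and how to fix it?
Bug: Single quotes denote string literals in SQL; the column name is being compared as a constant string

Fix: Reference the column as account without single quotes

Corrected query:
SELECT id, kind, account FROM transactions WHERE account = 'ACC-102'

Result:
id | kind       | account
---+------------+--------
1  | deposit    | ACC-102
3  | transfer   | ACC-102
5  | fee        | ACC-102
6  | withdrawal | ACC-102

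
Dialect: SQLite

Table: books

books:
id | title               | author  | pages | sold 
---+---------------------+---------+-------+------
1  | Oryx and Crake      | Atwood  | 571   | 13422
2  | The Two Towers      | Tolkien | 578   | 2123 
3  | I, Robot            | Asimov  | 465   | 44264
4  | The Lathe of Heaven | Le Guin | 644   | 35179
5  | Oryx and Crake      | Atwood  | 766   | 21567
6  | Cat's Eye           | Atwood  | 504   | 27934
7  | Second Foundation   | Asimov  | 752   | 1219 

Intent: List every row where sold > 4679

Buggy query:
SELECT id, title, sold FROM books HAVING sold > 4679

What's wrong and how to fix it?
Bug: HAVING filters the output of aggregation, but this query has no GROUP BY and no aggregate functions, so SQLite rejects it (HAVING clause on a non-aggregate query); the condition here is per row

Fix: Replace HAVING with WHERE since the condition applies to individual rows

Corrected query:
SELECT id, title, sold FROM books WHERE sold > 4679

Result:
id | title               | sold 
---+---------------------+------
1  | Oryx and Crake      | 13422
3  | I, Robot            | 44264
4  | The Lathe of Heaven | 35179
5  | Oryx and Crake      | 21567
6  | Cat's Eye           | 27934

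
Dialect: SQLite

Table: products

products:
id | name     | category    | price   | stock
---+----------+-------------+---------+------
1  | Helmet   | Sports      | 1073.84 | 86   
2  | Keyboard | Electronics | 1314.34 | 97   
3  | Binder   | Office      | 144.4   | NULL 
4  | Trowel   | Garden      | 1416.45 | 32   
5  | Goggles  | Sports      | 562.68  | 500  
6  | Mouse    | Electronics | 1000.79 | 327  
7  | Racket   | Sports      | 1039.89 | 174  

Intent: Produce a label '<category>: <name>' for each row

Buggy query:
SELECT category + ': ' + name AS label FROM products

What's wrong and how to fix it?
Bug: SQLite uses || for string concatenation; + coerces text to numbers (yielding 0)

Fix: Replace + with || to concatenate text

Corrected query:
SELECT category || ': ' || name AS label FROM products

Result:
label                
---------------------
Sports: Helmet       
Electronics: Keyboard
Office: Binder       
Garden: Trowel       
Sports: Goggles      
Electronics: Mouse   
Sports: Racket       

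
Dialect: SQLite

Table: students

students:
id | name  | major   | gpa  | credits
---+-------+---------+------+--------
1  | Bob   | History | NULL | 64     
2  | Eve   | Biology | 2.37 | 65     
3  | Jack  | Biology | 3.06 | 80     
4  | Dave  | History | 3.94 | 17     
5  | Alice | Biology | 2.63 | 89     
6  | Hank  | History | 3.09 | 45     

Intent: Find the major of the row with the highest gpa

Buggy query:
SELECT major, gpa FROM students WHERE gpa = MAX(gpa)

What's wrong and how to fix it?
Bug: MAX(gpa) is an aggregate and cannot be used directly in WHERE

Fix: Use a subquery: WHERE gpa = (SELECT MAX(gpa) FROM students)

Corrected query:
SELECT major, gpa FROM students WHERE gpa = (SELECT MAX(gpa) FROM students)

Result:
major   | gpa 
--------+-----
History | 3.94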